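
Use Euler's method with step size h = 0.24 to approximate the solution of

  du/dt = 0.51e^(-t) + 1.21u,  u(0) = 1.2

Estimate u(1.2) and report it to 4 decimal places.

5.0895

Euler: u_{n+1} = u_n + h·f(t_n, u_n).
t=0.000000, u=1.200000: f=1.962000 → u ← 1.200000 + 0.24·1.962000 = 1.670880
t=0.240000, u=1.670880: f=2.422945 → u ← 1.670880 + 0.24·2.422945 = 2.252387
t=0.480000, u=2.252387: f=3.040968 → u ← 2.252387 + 0.24·3.040968 = 2.982219
t=0.720000, u=2.982219: f=3.856729 → u ← 2.982219 + 0.24·3.856729 = 3.907834
t=0.960000, u=3.907834: f=4.923754 → u ← 3.907834 + 0.24·4.923754 = 5.089535
u(1.2) ≈ 5.0895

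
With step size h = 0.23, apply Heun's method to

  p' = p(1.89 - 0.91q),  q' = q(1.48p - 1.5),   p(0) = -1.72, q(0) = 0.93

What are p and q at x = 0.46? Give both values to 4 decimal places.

Heun on (p,q): k1 = f(x_n, state_n); k2 = f(x_n + h, state_n + h·k1); state_{n+1} = state_n + (h/2)·(k1 + k2).
0.000000: (-1.720000, 0.930000)
  k1 = (-1.795164, -3.762408)
  predictor → (-2.132888, 0.064646)
  k2 = (-3.905684, -0.301036)
  → (-2.375598, 0.462704)
0.230000: (-2.375598, 0.462704)
  k1 = (-3.489609, -2.320869)
  predictor → (-3.178208, -0.071096)
  k2 = (-6.212434, 0.441062)
  → (-3.491332, 0.246526)
(p(0.46), q(0.46)) ≈ (-3.4913, 0.2465)

-3.4913, 0.2465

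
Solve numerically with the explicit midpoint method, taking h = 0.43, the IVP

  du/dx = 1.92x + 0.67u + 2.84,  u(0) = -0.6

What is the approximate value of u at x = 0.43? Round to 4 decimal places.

0.7769

Midpoint: k1 = f(x_n, u_n); k2 = f(x_n + h/2, u_n + (h/2)·k1); u_{n+1} = u_n + h·k2.
x=0.000000, u=-0.600000:
  k1 = f(0.000000, -0.600000) = 2.438000
  k2 = f(0.215000, -0.075830) = 3.201994
  u ← -0.600000 + 0.43·3.201994 = 0.776857
u(0.43) ≈ 0.7769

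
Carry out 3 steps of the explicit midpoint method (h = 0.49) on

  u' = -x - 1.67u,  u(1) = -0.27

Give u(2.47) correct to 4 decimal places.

Midpoint: k1 = f(x_n, u_n); k2 = f(x_n + h/2, u_n + (h/2)·k1); u_{n+1} = u_n + h·k2.
x=1.000000, u=-0.270000:
  k1 = f(1.000000, -0.270000) = -0.549100
  k2 = f(1.245000, -0.404529) = -0.569436
  u ← -0.270000 + 0.49·(-0.569436) = -0.549024
x=1.490000, u=-0.549024:
  k1 = f(1.490000, -0.549024) = -0.573131
  k2 = f(1.735000, -0.689441) = -0.583634
  u ← -0.549024 + 0.49·(-0.583634) = -0.835004
x=1.980000, u=-0.835004:
  k1 = f(1.980000, -0.835004) = -0.585543
  k2 = f(2.225000, -0.978462) = -0.590968
  u ← -0.835004 + 0.49·(-0.590968) = -1.124579
u(2.47) ≈ -1.1246

-1.1246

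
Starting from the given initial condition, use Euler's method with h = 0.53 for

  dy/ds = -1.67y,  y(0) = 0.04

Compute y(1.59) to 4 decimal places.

Euler: y_{n+1} = y_n + h·f(s_n, y_n).
s=0.000000, y=0.040000: f=-0.066800 → y ← 0.040000 + 0.53·(-0.066800) = 0.004596
s=0.530000, y=0.004596: f=-0.007675 → y ← 0.004596 + 0.53·(-0.007675) = 0.000528
s=1.060000, y=0.000528: f=-0.000882 → y ← 0.000528 + 0.53·(-0.000882) = 0.000061
y(1.59) ≈ 0.0001

0.0001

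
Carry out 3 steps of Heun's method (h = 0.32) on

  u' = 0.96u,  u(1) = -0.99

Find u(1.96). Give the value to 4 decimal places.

Heun: k1 = f(x_n, u_n); k2 = f(x_n + h, u_n + h·k1); u_{n+1} = u_n + (h/2)·(k1 + k2).
x=1.000000, u=-0.990000:
  k1 = f(1.000000, -0.990000) = -0.950400
  k2 = f(1.320000, -1.294128) = -1.242363
  u ← -0.990000 + (0.32/2)·(-0.950400 + (-1.242363)) = -1.340842
x=1.320000, u=-1.340842:
  k1 = f(1.320000, -1.340842) = -1.287208
  k2 = f(1.640000, -1.752749) = -1.682639
  u ← -1.340842 + (0.32/2)·(-1.287208 + (-1.682639)) = -1.816018
x=1.640000, u=-1.816018:
  k1 = f(1.640000, -1.816018) = -1.743377
  k2 = f(1.960000, -2.373898) = -2.278942
  u ← -1.816018 + (0.32/2)·(-1.743377 + (-2.278942)) = -2.459589
u(1.96) ≈ -2.4596

-2.4596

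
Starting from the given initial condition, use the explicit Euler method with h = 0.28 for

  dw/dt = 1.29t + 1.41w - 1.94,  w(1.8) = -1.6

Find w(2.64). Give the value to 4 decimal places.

Euler: w_{n+1} = w_n + h·f(t_n, w_n).
t=1.800000, w=-1.600000: f=-1.874000 → w ← -1.600000 + 0.28·(-1.874000) = -2.124720
t=2.080000, w=-2.124720: f=-2.252655 → w ← -2.124720 + 0.28·(-2.252655) = -2.755463
t=2.360000, w=-2.755463: f=-2.780803 → w ← -2.755463 + 0.28·(-2.780803) = -3.534088
w(2.64) ≈ -3.5341

-3.5341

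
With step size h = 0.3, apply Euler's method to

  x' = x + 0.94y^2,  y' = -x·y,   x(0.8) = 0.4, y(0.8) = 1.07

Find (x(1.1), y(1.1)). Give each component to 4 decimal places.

0.8429, 0.9416

Euler on (x,y): x_{n+1} = x_n + h·x', y_{n+1} = y_n + h·y'.
0.800000: (0.400000, 1.070000); f=(1.476206, -0.428000) → (0.842862, 0.941600)
(x(1.1), y(1.1)) ≈ (0.8429, 0.9416)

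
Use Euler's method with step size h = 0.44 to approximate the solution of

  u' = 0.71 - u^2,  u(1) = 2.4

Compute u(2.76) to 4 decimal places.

0.7925

Euler: u_{n+1} = u_n + h·f(x_n, u_n).
x=1.000000, u=2.400000: f=-5.050000 → u ← 2.400000 + 0.44·(-5.050000) = 0.178000
x=1.440000, u=0.178000: f=0.678316 → u ← 0.178000 + 0.44·0.678316 = 0.476459
x=1.880000, u=0.476459: f=0.482987 → u ← 0.476459 + 0.44·0.482987 = 0.688973
x=2.320000, u=0.688973: f=0.235316 → u ← 0.688973 + 0.44·0.235316 = 0.792512
u(2.76) ≈ 0.7925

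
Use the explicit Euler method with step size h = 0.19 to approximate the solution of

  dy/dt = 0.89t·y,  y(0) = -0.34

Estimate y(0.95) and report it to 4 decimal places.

-0.4621

Euler: y_{n+1} = y_n + h·f(t_n, y_n).
t=0.000000, y=-0.340000: f=0.000000 → y ← -0.340000 + 0.19·0.000000 = -0.340000
t=0.190000, y=-0.340000: f=-0.057494 → y ← -0.340000 + 0.19·(-0.057494) = -0.350924
t=0.380000, y=-0.350924: f=-0.118682 → y ← -0.350924 + 0.19·(-0.118682) = -0.373474
t=0.570000, y=-0.373474: f=-0.189463 → y ← -0.373474 + 0.19·(-0.189463) = -0.409472
t=0.760000, y=-0.409472: f=-0.276967 → y ← -0.409472 + 0.19·(-0.276967) = -0.462095
y(0.95) ≈ -0.4621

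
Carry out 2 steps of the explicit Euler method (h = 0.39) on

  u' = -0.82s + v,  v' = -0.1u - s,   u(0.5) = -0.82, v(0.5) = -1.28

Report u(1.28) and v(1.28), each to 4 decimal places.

Euler on (u,v): u_{n+1} = u_n + h·u', v_{n+1} = v_n + h·v'.
0.500000: (-0.820000, -1.280000); f=(-1.690000, -0.418000) → (-1.479100, -1.443020)
0.890000: (-1.479100, -1.443020); f=(-2.172820, -0.742090) → (-2.326500, -1.732435)
(u(1.28), v(1.28)) ≈ (-2.3265, -1.7324)

-2.3265, -1.7324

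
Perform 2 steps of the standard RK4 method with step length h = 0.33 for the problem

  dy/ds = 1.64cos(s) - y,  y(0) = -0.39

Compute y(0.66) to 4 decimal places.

RK4: k1 = f(s_n, y_n); k2 = f(s_n + h/2, y_n + (h/2)·k1); k3 = f(s_n + h/2, y_n + (h/2)·k2); k4 = f(s_n + h, y_n + h·k3); y_{n+1} = y_n + (h/6)·(k1 + 2k2 + 2k3 + k4).
s=0.000000, y=-0.390000:
  k1 = f(0.000000, -0.390000) = 2.030000
  k2 = f(0.165000, -0.055050) = 1.672776
  k3 = f(0.165000, -0.113992) = 1.731718
  k4 = f(0.330000, 0.181467) = 1.370042
  y ← -0.390000 + (0.33/6)·(k1 + 2k2 + 2k3 + k4) = 0.171497
s=0.330000, y=0.171497:
  k1 = f(0.330000, 0.171497) = 1.380013
  k2 = f(0.495000, 0.399199) = 1.043950
  k3 = f(0.495000, 0.343748) = 1.099400
  k4 = f(0.660000, 0.534299) = 0.761288
  y ← 0.171497 + (0.33/6)·(k1 + 2k2 + 2k3 + k4) = 0.525037
y(0.66) ≈ 0.5250

0.5250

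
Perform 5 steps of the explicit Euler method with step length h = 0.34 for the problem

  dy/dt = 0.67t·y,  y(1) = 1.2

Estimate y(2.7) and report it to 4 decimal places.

5.9700

Euler: y_{n+1} = y_n + h·f(t_n, y_n).
t=1.000000, y=1.200000: f=0.804000 → y ← 1.200000 + 0.34·0.804000 = 1.473360
t=1.340000, y=1.473360: f=1.322783 → y ← 1.473360 + 0.34·1.322783 = 1.923106
t=1.680000, y=1.923106: f=2.164648 → y ← 1.923106 + 0.34·2.164648 = 2.659086
t=2.020000, y=2.659086: f=3.598808 → y ← 2.659086 + 0.34·3.598808 = 3.882681
t=2.360000, y=3.882681: f=6.139295 → y ← 3.882681 + 0.34·6.139295 = 5.970041
y(2.7) ≈ 5.9700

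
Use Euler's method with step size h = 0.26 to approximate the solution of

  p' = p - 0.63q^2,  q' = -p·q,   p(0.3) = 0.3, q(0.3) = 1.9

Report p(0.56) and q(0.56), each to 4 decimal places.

Euler on (p,q): p_{n+1} = p_n + h·p', q_{n+1} = q_n + h·q'.
0.300000: (0.300000, 1.900000); f=(-1.974300, -0.570000) → (-0.213318, 1.751800)
(p(0.56), q(0.56)) ≈ (-0.2133, 1.7518)

-0.2133, 1.7518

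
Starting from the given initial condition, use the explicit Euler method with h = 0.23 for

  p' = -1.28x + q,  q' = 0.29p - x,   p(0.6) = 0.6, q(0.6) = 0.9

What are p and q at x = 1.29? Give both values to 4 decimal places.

Euler on (p,q): p_{n+1} = p_n + h·p', q_{n+1} = q_n + h·q'.
0.600000: (0.600000, 0.900000); f=(0.132000, -0.426000) → (0.630360, 0.802020)
0.830000: (0.630360, 0.802020); f=(-0.260380, -0.647196) → (0.570473, 0.653165)
1.060000: (0.570473, 0.653165); f=(-0.703635, -0.894563) → (0.408637, 0.447416)
(p(1.29), q(1.29)) ≈ (0.4086, 0.4474)

0.4086, 0.4474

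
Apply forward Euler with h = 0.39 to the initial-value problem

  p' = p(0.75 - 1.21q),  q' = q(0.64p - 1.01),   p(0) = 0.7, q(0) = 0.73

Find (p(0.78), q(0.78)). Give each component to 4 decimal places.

Euler on (p,q): p_{n+1} = p_n + h·p', q_{n+1} = q_n + h·q'.
0.000000: (0.700000, 0.730000); f=(-0.093310, -0.410260) → (0.663609, 0.569999)
0.390000: (0.663609, 0.569999); f=(0.040017, -0.333615) → (0.679216, 0.439889)
(p(0.78), q(0.78)) ≈ (0.6792, 0.4399)

0.6792, 0.4399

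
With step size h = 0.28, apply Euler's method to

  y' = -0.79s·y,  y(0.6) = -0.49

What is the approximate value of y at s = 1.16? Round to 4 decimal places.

-0.3422

Euler: y_{n+1} = y_n + h·f(s_n, y_n).
s=0.600000, y=-0.490000: f=0.232260 → y ← -0.490000 + 0.28·0.232260 = -0.424967
s=0.880000, y=-0.424967: f=0.295437 → y ← -0.424967 + 0.28·0.295437 = -0.342245
y(1.16) ≈ -0.3422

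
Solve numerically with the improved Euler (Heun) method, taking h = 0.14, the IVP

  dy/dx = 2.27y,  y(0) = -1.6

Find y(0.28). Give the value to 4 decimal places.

Heun: k1 = f(x_n, y_n); k2 = f(x_n + h, y_n + h·k1); y_{n+1} = y_n + (h/2)·(k1 + k2).
x=0.000000, y=-1.600000:
  k1 = f(0.000000, -1.600000) = -3.632000
  k2 = f(0.140000, -2.108480) = -4.786250
  y ← -1.600000 + (0.14/2)·(-3.632000 + (-4.786250)) = -2.189277
x=0.140000, y=-2.189277:
  k1 = f(0.140000, -2.189277) = -4.969660
  k2 = f(0.280000, -2.885030) = -6.549018
  y ← -2.189277 + (0.14/2)·(-4.969660 + (-6.549018)) = -2.995585
y(0.28) ≈ -2.9956

-2.9956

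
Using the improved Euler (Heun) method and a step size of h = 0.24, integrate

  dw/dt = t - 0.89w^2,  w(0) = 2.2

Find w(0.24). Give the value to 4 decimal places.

Heun: k1 = f(t_n, w_n); k2 = f(t_n + h, w_n + h·k1); w_{n+1} = w_n + (h/2)·(k1 + k2).
t=0.000000, w=2.200000:
  k1 = f(0.000000, 2.200000) = -4.307600
  k2 = f(0.240000, 1.166176) = -0.970370
  w ← 2.200000 + (0.24/2)·(-4.307600 + (-0.970370)) = 1.566644
w(0.24) ≈ 1.5666

1.5666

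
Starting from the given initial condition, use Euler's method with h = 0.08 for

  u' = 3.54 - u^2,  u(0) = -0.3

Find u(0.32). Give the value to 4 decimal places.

0.7971

Euler: u_{n+1} = u_n + h·f(t_n, u_n).
t=0.000000, u=-0.300000: f=3.450000 → u ← -0.300000 + 0.08·3.450000 = -0.024000
t=0.080000, u=-0.024000: f=3.539424 → u ← -0.024000 + 0.08·3.539424 = 0.259154
t=0.160000, u=0.259154: f=3.472839 → u ← 0.259154 + 0.08·3.472839 = 0.536981
t=0.240000, u=0.536981: f=3.251651 → u ← 0.536981 + 0.08·3.251651 = 0.797113
u(0.32) ≈ 0.7971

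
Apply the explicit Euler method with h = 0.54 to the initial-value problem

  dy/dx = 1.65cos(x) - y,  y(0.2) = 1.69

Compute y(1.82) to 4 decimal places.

0.9074

Euler: y_{n+1} = y_n + h·f(x_n, y_n).
x=0.200000, y=1.690000: f=-0.072890 → y ← 1.690000 + 0.54·(-0.072890) = 1.650639
x=0.740000, y=1.650639: f=-0.432166 → y ← 1.650639 + 0.54·(-0.432166) = 1.417270
x=1.280000, y=1.417270: f=-0.944189 → y ← 1.417270 + 0.54·(-0.944189) = 0.907407
y(1.82) ≈ 0.9074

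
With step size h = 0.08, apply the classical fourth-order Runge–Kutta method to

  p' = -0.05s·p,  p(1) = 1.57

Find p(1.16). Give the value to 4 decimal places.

RK4: k1 = f(s_n, p_n); k2 = f(s_n + h/2, p_n + (h/2)·k1); k3 = f(s_n + h/2, p_n + (h/2)·k2); k4 = f(s_n + h, p_n + h·k3); p_{n+1} = p_n + (h/6)·(k1 + 2k2 + 2k3 + k4).
s=1.000000, p=1.570000:
  k1 = f(1.000000, 1.570000) = -0.078500
  k2 = f(1.040000, 1.566860) = -0.081477
  k3 = f(1.040000, 1.566741) = -0.081471
  k4 = f(1.080000, 1.563482) = -0.084428
  p ← 1.570000 + (0.08/6)·(k1 + 2k2 + 2k3 + k4) = 1.563482
s=1.080000, p=1.563482:
  k1 = f(1.080000, 1.563482) = -0.084428
  k2 = f(1.120000, 1.560105) = -0.087366
  k3 = f(1.120000, 1.559988) = -0.087359
  k4 = f(1.160000, 1.556494) = -0.090277
  p ← 1.563482 + (0.08/6)·(k1 + 2k2 + 2k3 + k4) = 1.556494
p(1.16) ≈ 1.5565

1.5565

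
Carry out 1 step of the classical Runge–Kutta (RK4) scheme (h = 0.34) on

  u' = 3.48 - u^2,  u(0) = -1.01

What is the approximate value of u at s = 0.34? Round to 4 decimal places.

0.0493

RK4: k1 = f(s_n, u_n); k2 = f(s_n + h/2, u_n + (h/2)·k1); k3 = f(s_n + h/2, u_n + (h/2)·k2); k4 = f(s_n + h, u_n + h·k3); u_{n+1} = u_n + (h/6)·(k1 + 2k2 + 2k3 + k4).
s=0.000000, u=-1.010000:
  k1 = f(0.000000, -1.010000) = 2.459900
  k2 = f(0.170000, -0.591817) = 3.129753
  k3 = f(0.170000, -0.477942) = 3.251571
  k4 = f(0.340000, 0.095534) = 3.470873
  u ← -1.010000 + (0.34/6)·(k1 + 2k2 + 2k3 + k4) = 0.049294
u(0.34) ≈ 0.0493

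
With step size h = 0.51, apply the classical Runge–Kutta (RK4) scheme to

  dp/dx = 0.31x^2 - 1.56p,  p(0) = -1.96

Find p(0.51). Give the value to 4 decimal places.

RK4: k1 = f(x_n, p_n); k2 = f(x_n + h/2, p_n + (h/2)·k1); k3 = f(x_n + h/2, p_n + (h/2)·k2); k4 = f(x_n + h, p_n + h·k3); p_{n+1} = p_n + (h/6)·(k1 + 2k2 + 2k3 + k4).
x=0.000000, p=-1.960000:
  k1 = f(0.000000, -1.960000) = 3.057600
  k2 = f(0.255000, -1.180312) = 1.861444
  k3 = f(0.255000, -1.485332) = 2.337275
  k4 = f(0.510000, -0.767990) = 1.278695
  p ← -1.960000 + (0.51/6)·(k1 + 2k2 + 2k3 + k4) = -0.877633
p(0.51) ≈ -0.8776

-0.8776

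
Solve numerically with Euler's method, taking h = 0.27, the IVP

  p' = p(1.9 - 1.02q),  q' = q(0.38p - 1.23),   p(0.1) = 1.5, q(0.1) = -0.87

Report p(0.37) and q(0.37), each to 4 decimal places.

Euler on (p,q): p_{n+1} = p_n + h·p', q_{n+1} = q_n + h·q'.
0.100000: (1.500000, -0.870000); f=(4.181100, 0.574200) → (2.628897, -0.714966)
(p(0.37), q(0.37)) ≈ (2.6289, -0.7150)

2.6289, -0.7150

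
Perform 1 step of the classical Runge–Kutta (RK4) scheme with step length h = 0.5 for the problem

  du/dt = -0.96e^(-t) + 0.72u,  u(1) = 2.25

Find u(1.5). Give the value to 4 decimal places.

3.0551

RK4: k1 = f(t_n, u_n); k2 = f(t_n + h/2, u_n + (h/2)·k1); k3 = f(t_n + h/2, u_n + (h/2)·k2); k4 = f(t_n + h, u_n + h·k3); u_{n+1} = u_n + (h/6)·(k1 + 2k2 + 2k3 + k4).
t=1.000000, u=2.250000:
  k1 = f(1.000000, 2.250000) = 1.266836
  k2 = f(1.250000, 2.566709) = 1.572986
  k3 = f(1.250000, 2.643246) = 1.628093
  k4 = f(1.500000, 3.064046) = 1.991908
  u ← 2.250000 + (0.5/6)·(k1 + 2k2 + 2k3 + k4) = 3.055075
u(1.5) ≈ 3.0551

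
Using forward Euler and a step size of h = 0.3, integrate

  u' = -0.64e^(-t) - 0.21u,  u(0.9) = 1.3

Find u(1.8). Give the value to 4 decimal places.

Euler: u_{n+1} = u_n + h·f(t_n, u_n).
t=0.900000, u=1.300000: f=-0.533205 → u ← 1.300000 + 0.3·(-0.533205) = 1.140039
t=1.200000, u=1.140039: f=-0.432172 → u ← 1.140039 + 0.3·(-0.432172) = 1.010387
t=1.500000, u=1.010387: f=-0.354985 → u ← 1.010387 + 0.3·(-0.354985) = 0.903892
u(1.8) ≈ 0.9039

0.9039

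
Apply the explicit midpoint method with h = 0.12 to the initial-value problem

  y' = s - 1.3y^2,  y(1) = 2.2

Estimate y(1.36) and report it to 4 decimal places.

Midpoint: k1 = f(s_n, y_n); k2 = f(s_n + h/2, y_n + (h/2)·k1); y_{n+1} = y_n + h·k2.
s=1.000000, y=2.200000:
  k1 = f(1.000000, 2.200000) = -5.292000
  k2 = f(1.060000, 1.882480) = -3.546850
  y ← 2.200000 + 0.12·(-3.546850) = 1.774378
s=1.120000, y=1.774378:
  k1 = f(1.120000, 1.774378) = -2.972942
  k2 = f(1.180000, 1.596001) = -2.131387
  y ← 1.774378 + 0.12·(-2.131387) = 1.518612
s=1.240000, y=1.518612:
  k1 = f(1.240000, 1.518612) = -1.758035
  k2 = f(1.300000, 1.413129) = -1.296015
  y ← 1.518612 + 0.12·(-1.296015) = 1.363090
y(1.36) ≈ 1.3631

1.3631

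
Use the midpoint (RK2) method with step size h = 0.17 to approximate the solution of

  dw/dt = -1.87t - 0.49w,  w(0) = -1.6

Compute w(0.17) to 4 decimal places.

-1.4993

Midpoint: k1 = f(t_n, w_n); k2 = f(t_n + h/2, w_n + (h/2)·k1); w_{n+1} = w_n + h·k2.
t=0.000000, w=-1.600000:
  k1 = f(0.000000, -1.600000) = 0.784000
  k2 = f(0.085000, -1.533360) = 0.592396
  w ← -1.600000 + 0.17·0.592396 = -1.499293
w(0.17) ≈ -1.4993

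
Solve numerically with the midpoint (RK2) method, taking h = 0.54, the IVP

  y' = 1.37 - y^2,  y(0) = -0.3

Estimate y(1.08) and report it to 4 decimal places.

Midpoint: k1 = f(x_n, y_n); k2 = f(x_n + h/2, y_n + (h/2)·k1); y_{n+1} = y_n + h·k2.
x=0.000000, y=-0.300000:
  k1 = f(0.000000, -0.300000) = 1.280000
  k2 = f(0.270000, 0.045600) = 1.367921
  y ← -0.300000 + 0.54·1.367921 = 0.438677
x=0.540000, y=0.438677:
  k1 = f(0.540000, 0.438677) = 1.177562
  k2 = f(0.810000, 0.756619) = 0.797528
  y ← 0.438677 + 0.54·0.797528 = 0.869342
y(1.08) ≈ 0.8693

0.8693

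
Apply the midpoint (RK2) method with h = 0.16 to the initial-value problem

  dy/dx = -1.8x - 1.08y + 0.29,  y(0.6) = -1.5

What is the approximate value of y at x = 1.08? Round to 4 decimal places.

Midpoint: k1 = f(x_n, y_n); k2 = f(x_n + h/2, y_n + (h/2)·k1); y_{n+1} = y_n + h·k2.
x=0.600000, y=-1.500000:
  k1 = f(0.600000, -1.500000) = 0.830000
  k2 = f(0.680000, -1.433600) = 0.614288
  y ← -1.500000 + 0.16·0.614288 = -1.401714
x=0.760000, y=-1.401714:
  k1 = f(0.760000, -1.401714) = 0.435851
  k2 = f(0.840000, -1.366846) = 0.254194
  y ← -1.401714 + 0.16·0.254194 = -1.361043
x=0.920000, y=-1.361043:
  k1 = f(0.920000, -1.361043) = 0.103926
  k2 = f(1.000000, -1.352729) = -0.049053
  y ← -1.361043 + 0.16·(-0.049053) = -1.368891
y(1.08) ≈ -1.3689

-1.3689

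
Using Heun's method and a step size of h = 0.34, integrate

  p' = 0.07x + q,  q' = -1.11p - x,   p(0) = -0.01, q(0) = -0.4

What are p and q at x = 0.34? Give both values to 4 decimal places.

Heun on (p,q): k1 = f(x_n, state_n); k2 = f(x_n + h, state_n + h·k1); state_{n+1} = state_n + (h/2)·(k1 + k2).
0.000000: (-0.010000, -0.400000)
  k1 = (-0.400000, 0.011100)
  predictor → (-0.146000, -0.396226)
  k2 = (-0.372426, -0.177940)
  → (-0.141312, -0.428363)
(p(0.34), q(0.34)) ≈ (-0.1413, -0.4284)

-0.1413, -0.4284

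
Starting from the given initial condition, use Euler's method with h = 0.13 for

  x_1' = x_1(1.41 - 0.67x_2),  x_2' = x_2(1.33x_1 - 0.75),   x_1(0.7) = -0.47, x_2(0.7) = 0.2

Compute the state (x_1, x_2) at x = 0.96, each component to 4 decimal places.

Euler on (x_1,x_2): x_1_{n+1} = x_1_n + h·x_1', x_2_{n+1} = x_2_n + h·x_2'.
0.700000: (-0.470000, 0.200000); f=(-0.599720, -0.275020) → (-0.547964, 0.164247)
0.830000: (-0.547964, 0.164247); f=(-0.712328, -0.242888) → (-0.640566, 0.132672)
(x_1(0.96), x_2(0.96)) ≈ (-0.6406, 0.1327)

-0.6406, 0.1327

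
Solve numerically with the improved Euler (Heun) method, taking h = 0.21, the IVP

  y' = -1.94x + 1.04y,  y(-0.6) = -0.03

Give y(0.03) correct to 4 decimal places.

0.4992

Heun: k1 = f(x_n, y_n); k2 = f(x_n + h, y_n + h·k1); y_{n+1} = y_n + (h/2)·(k1 + k2).
x=-0.600000, y=-0.030000:
  k1 = f(-0.600000, -0.030000) = 1.132800
  k2 = f(-0.390000, 0.207888) = 0.972804
  y ← -0.030000 + (0.21/2)·(1.132800 + 0.972804) = 0.191088
x=-0.390000, y=0.191088:
  k1 = f(-0.390000, 0.191088) = 0.955332
  k2 = f(-0.180000, 0.391708) = 0.756576
  y ← 0.191088 + (0.21/2)·(0.955332 + 0.756576) = 0.370839
x=-0.180000, y=0.370839:
  k1 = f(-0.180000, 0.370839) = 0.734872
  k2 = f(0.030000, 0.525162) = 0.487968
  y ← 0.370839 + (0.21/2)·(0.734872 + 0.487968) = 0.499237
y(0.03) ≈ 0.4992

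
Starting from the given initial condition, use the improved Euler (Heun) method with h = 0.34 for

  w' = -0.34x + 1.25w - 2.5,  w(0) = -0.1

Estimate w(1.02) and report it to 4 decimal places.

Heun: k1 = f(x_n, w_n); k2 = f(x_n + h, w_n + h·k1); w_{n+1} = w_n + (h/2)·(k1 + k2).
x=0.000000, w=-0.100000:
  k1 = f(0.000000, -0.100000) = -2.625000
  k2 = f(0.340000, -0.992500) = -3.856225
  w ← -0.100000 + (0.34/2)·(-2.625000 + (-3.856225)) = -1.201808
x=0.340000, w=-1.201808:
  k1 = f(0.340000, -1.201808) = -4.117860
  k2 = f(0.680000, -2.601881) = -5.983551
  w ← -1.201808 + (0.34/2)·(-4.117860 + (-5.983551)) = -2.919048
x=0.680000, w=-2.919048:
  k1 = f(0.680000, -2.919048) = -6.380010
  k2 = f(1.020000, -5.088252) = -9.207115
  w ← -2.919048 + (0.34/2)·(-6.380010 + (-9.207115)) = -5.568859
w(1.02) ≈ -5.5689

-5.5689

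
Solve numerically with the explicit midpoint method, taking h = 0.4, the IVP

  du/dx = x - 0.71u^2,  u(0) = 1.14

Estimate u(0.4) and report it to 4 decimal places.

Midpoint: k1 = f(x_n, u_n); k2 = f(x_n + h/2, u_n + (h/2)·k1); u_{n+1} = u_n + h·k2.
x=0.000000, u=1.140000:
  k1 = f(0.000000, 1.140000) = -0.922716
  k2 = f(0.200000, 0.955457) = -0.448157
  u ← 1.140000 + 0.4·(-0.448157) = 0.960737
u(0.4) ≈ 0.9607

0.9607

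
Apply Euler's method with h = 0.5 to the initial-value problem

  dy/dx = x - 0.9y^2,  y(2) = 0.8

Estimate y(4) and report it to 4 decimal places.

Euler: y_{n+1} = y_n + h·f(x_n, y_n).
x=2.000000, y=0.800000: f=1.424000 → y ← 0.800000 + 0.5·1.424000 = 1.512000
x=2.500000, y=1.512000: f=0.442470 → y ← 1.512000 + 0.5·0.442470 = 1.733235
x=3.000000, y=1.733235: f=0.296306 → y ← 1.733235 + 0.5·0.296306 = 1.881388
x=3.500000, y=1.881388: f=0.314340 → y ← 1.881388 + 0.5·0.314340 = 2.038558
y(4) ≈ 2.0386

2.0386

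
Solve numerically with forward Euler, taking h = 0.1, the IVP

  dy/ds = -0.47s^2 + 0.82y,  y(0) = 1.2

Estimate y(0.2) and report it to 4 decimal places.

Euler: y_{n+1} = y_n + h·f(s_n, y_n).
s=0.000000, y=1.200000: f=0.984000 → y ← 1.200000 + 0.1·0.984000 = 1.298400
s=0.100000, y=1.298400: f=1.059988 → y ← 1.298400 + 0.1·1.059988 = 1.404399
y(0.2) ≈ 1.4044

1.4044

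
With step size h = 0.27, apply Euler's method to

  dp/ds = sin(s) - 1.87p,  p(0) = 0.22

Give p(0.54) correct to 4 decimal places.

0.1259

Euler: p_{n+1} = p_n + h·f(s_n, p_n).
s=0.000000, p=0.220000: f=-0.411400 → p ← 0.220000 + 0.27·(-0.411400) = 0.108922
s=0.270000, p=0.108922: f=0.063047 → p ← 0.108922 + 0.27·0.063047 = 0.125945
p(0.54) ≈ 0.1259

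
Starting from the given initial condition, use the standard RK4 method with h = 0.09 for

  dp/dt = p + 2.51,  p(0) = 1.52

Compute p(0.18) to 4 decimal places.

2.3148

RK4: k1 = f(t_n, p_n); k2 = f(t_n + h/2, p_n + (h/2)·k1); k3 = f(t_n + h/2, p_n + (h/2)·k2); k4 = f(t_n + h, p_n + h·k3); p_{n+1} = p_n + (h/6)·(k1 + 2k2 + 2k3 + k4).
t=0.000000, p=1.520000:
  k1 = f(0.000000, 1.520000) = 4.030000
  k2 = f(0.045000, 1.701350) = 4.211350
  k3 = f(0.045000, 1.709511) = 4.219511
  k4 = f(0.090000, 1.899756) = 4.409756
  p ← 1.520000 + (0.09/6)·(k1 + 2k2 + 2k3 + k4) = 1.899522
t=0.090000, p=1.899522:
  k1 = f(0.090000, 1.899522) = 4.409522
  k2 = f(0.135000, 2.097951) = 4.607951
  k3 = f(0.135000, 2.106880) = 4.616880
  k4 = f(0.180000, 2.315041) = 4.825041
  p ← 1.899522 + (0.09/6)·(k1 + 2k2 + 2k3 + k4) = 2.314786
p(0.18) ≈ 2.3148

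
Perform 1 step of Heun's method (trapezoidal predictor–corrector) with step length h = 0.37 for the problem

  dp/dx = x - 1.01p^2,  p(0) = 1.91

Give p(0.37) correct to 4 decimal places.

Heun: k1 = f(x_n, p_n); k2 = f(x_n + h, p_n + h·k1); p_{n+1} = p_n + (h/2)·(k1 + k2).
x=0.000000, p=1.910000:
  k1 = f(0.000000, 1.910000) = -3.684581
  k2 = f(0.370000, 0.546705) = 0.068125
  p ← 1.910000 + (0.37/2)·(-3.684581 + 0.068125) = 1.240956
p(0.37) ≈ 1.2410

1.2410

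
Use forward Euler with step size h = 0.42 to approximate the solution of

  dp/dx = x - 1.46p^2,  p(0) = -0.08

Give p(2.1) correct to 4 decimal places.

Euler: p_{n+1} = p_n + h·f(x_n, p_n).
x=0.000000, p=-0.080000: f=-0.009344 → p ← -0.080000 + 0.42·(-0.009344) = -0.083924
x=0.420000, p=-0.083924: f=0.409717 → p ← -0.083924 + 0.42·0.409717 = 0.088157
x=0.840000, p=0.088157: f=0.828653 → p ← 0.088157 + 0.42·0.828653 = 0.436191
x=1.260000, p=0.436191: f=0.982217 → p ← 0.436191 + 0.42·0.982217 = 0.848722
x=1.680000, p=0.848722: f=0.628320 → p ← 0.848722 + 0.42·0.628320 = 1.112616
p(2.1) ≈ 1.1126

1.1126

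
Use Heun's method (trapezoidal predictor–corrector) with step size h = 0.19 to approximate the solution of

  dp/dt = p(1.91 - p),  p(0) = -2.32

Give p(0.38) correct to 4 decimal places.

-30.5117

Heun: k1 = f(t_n, p_n); k2 = f(t_n + h, p_n + h·k1); p_{n+1} = p_n + (h/2)·(k1 + k2).
t=0.000000, p=-2.320000:
  k1 = f(0.000000, -2.320000) = -9.813600
  k2 = f(0.190000, -4.184584) = -25.503299
  p ← -2.320000 + (0.19/2)·(-9.813600 + (-25.503299)) = -5.675105
t=0.190000, p=-5.675105:
  k1 = f(0.190000, -5.675105) = -43.046272
  k2 = f(0.380000, -13.853897) = -218.391409
  p ← -5.675105 + (0.19/2)·(-43.046272 + (-218.391409)) = -30.511685
p(0.38) ≈ -30.5117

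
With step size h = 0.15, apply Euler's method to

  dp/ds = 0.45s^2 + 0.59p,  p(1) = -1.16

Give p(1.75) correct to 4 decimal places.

Euler: p_{n+1} = p_n + h·f(s_n, p_n).
s=1.000000, p=-1.160000: f=-0.234400 → p ← -1.160000 + 0.15·(-0.234400) = -1.195160
s=1.150000, p=-1.195160: f=-0.110019 → p ← -1.195160 + 0.15·(-0.110019) = -1.211663
s=1.300000, p=-1.211663: f=0.045619 → p ← -1.211663 + 0.15·0.045619 = -1.204820
s=1.450000, p=-1.204820: f=0.235281 → p ← -1.204820 + 0.15·0.235281 = -1.169528
s=1.600000, p=-1.169528: f=0.461979 → p ← -1.169528 + 0.15·0.461979 = -1.100231
p(1.75) ≈ -1.1002

-1.1002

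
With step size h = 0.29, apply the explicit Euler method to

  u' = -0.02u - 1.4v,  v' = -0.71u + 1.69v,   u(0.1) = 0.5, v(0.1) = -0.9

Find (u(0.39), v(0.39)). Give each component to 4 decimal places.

Euler on (u,v): u_{n+1} = u_n + h·u', v_{n+1} = v_n + h·v'.
0.100000: (0.500000, -0.900000); f=(1.250000, -1.876000) → (0.862500, -1.444040)
(u(0.39), v(0.39)) ≈ (0.8625, -1.4440)

0.8625, -1.4440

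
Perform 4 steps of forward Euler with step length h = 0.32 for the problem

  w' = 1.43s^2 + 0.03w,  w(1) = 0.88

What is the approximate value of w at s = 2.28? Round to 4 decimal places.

Euler: w_{n+1} = w_n + h·f(s_n, w_n).
s=1.000000, w=0.880000: f=1.456400 → w ← 0.880000 + 0.32·1.456400 = 1.346048
s=1.320000, w=1.346048: f=2.532013 → w ← 1.346048 + 0.32·2.532013 = 2.156292
s=1.640000, w=2.156292: f=3.910817 → w ← 2.156292 + 0.32·3.910817 = 3.407754
s=1.960000, w=3.407754: f=5.595721 → w ← 3.407754 + 0.32·5.595721 = 5.198384
w(2.28) ≈ 5.1984

5.1984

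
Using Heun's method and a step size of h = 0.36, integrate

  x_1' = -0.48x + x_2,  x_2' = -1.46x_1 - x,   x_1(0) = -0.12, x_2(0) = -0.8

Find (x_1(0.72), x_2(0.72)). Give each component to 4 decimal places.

Heun on (x_1,x_2): k1 = f(x_n, state_n); k2 = f(x_n + h, state_n + h·k1); state_{n+1} = state_n + (h/2)·(k1 + k2).
0.000000: (-0.120000, -0.800000)
  k1 = (-0.800000, 0.175200)
  predictor → (-0.408000, -0.736928)
  k2 = (-0.909728, 0.235680)
  → (-0.427751, -0.726042)
0.360000: (-0.427751, -0.726042)
  k1 = (-0.898842, 0.264517)
  predictor → (-0.751334, -0.630816)
  k2 = (-0.976416, 0.376948)
  → (-0.765297, -0.610578)
(x_1(0.72), x_2(0.72)) ≈ (-0.7653, -0.6106)

-0.7653, -0.6106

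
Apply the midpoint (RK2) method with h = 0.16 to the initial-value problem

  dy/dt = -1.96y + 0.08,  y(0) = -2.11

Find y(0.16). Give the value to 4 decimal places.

Midpoint: k1 = f(t_n, y_n); k2 = f(t_n + h/2, y_n + (h/2)·k1); y_{n+1} = y_n + h·k2.
t=0.000000, y=-2.110000:
  k1 = f(0.000000, -2.110000) = 4.215600
  k2 = f(0.080000, -1.772752) = 3.554594
  y ← -2.110000 + 0.16·3.554594 = -1.541265
y(0.16) ≈ -1.5413

-1.5413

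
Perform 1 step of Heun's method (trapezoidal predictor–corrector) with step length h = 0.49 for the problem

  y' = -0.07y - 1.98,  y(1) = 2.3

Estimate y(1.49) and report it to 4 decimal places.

1.2689

Heun: k1 = f(x_n, y_n); k2 = f(x_n + h, y_n + h·k1); y_{n+1} = y_n + (h/2)·(k1 + k2).
x=1.000000, y=2.300000:
  k1 = f(1.000000, 2.300000) = -2.141000
  k2 = f(1.490000, 1.250910) = -2.067564
  y ← 2.300000 + (0.49/2)·(-2.141000 + (-2.067564)) = 1.268902
y(1.49) ≈ 1.2689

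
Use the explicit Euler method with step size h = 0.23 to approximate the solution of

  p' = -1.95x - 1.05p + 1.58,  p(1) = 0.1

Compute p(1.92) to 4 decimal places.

Euler: p_{n+1} = p_n + h·f(x_n, p_n).
x=1.000000, p=0.100000: f=-0.475000 → p ← 0.100000 + 0.23·(-0.475000) = -0.009250
x=1.230000, p=-0.009250: f=-0.808787 → p ← -0.009250 + 0.23·(-0.808787) = -0.195271
x=1.460000, p=-0.195271: f=-1.061965 → p ← -0.195271 + 0.23·(-1.061965) = -0.439523
x=1.690000, p=-0.439523: f=-1.254001 → p ← -0.439523 + 0.23·(-1.254001) = -0.727943
p(1.92) ≈ -0.7279

-0.7279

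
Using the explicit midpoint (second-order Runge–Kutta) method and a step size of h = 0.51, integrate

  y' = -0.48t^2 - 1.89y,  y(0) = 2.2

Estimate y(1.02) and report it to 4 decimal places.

0.4309

Midpoint: k1 = f(t_n, y_n); k2 = f(t_n + h/2, y_n + (h/2)·k1); y_{n+1} = y_n + h·k2.
t=0.000000, y=2.200000:
  k1 = f(0.000000, 2.200000) = -4.158000
  k2 = f(0.255000, 1.139710) = -2.185264
  y ← 2.200000 + 0.51·(-2.185264) = 1.085515
t=0.510000, y=1.085515:
  k1 = f(0.510000, 1.085515) = -2.176472
  k2 = f(0.765000, 0.530515) = -1.283581
  y ← 1.085515 + 0.51·(-1.283581) = 0.430889
y(1.02) ≈ 0.4309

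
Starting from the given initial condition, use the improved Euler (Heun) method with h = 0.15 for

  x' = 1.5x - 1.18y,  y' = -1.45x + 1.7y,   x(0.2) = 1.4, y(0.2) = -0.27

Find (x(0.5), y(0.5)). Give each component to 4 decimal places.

2.4920, -1.4498

Heun on (x,y): k1 = f(s_n, state_n); k2 = f(s_n + h, state_n + h·k1); state_{n+1} = state_n + (h/2)·(k1 + k2).
0.200000: (1.400000, -0.270000)
  k1 = (2.418600, -2.489000)
  predictor → (1.762790, -0.643350)
  k2 = (3.403338, -3.649740)
  → (1.836645, -0.730406)
0.350000: (1.836645, -0.730406)
  k1 = (3.616847, -3.904825)
  predictor → (2.379172, -1.316129)
  k2 = (5.121791, -5.687220)
  → (2.492043, -1.449809)
(x(0.5), y(0.5)) ≈ (2.4920, -1.4498)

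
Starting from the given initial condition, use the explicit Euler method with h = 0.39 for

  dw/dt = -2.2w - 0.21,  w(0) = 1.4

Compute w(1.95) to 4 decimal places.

-0.0954

Euler: w_{n+1} = w_n + h·f(t_n, w_n).
t=0.000000, w=1.400000: f=-3.290000 → w ← 1.400000 + 0.39·(-3.290000) = 0.116900
t=0.390000, w=0.116900: f=-0.467180 → w ← 0.116900 + 0.39·(-0.467180) = -0.065300
t=0.780000, w=-0.065300: f=-0.066340 → w ← -0.065300 + 0.39·(-0.066340) = -0.091173
t=1.170000, w=-0.091173: f=-0.009420 → w ← -0.091173 + 0.39·(-0.009420) = -0.094847
t=1.560000, w=-0.094847: f=-0.001338 → w ← -0.094847 + 0.39·(-0.001338) = -0.095368
w(1.95) ≈ -0.0954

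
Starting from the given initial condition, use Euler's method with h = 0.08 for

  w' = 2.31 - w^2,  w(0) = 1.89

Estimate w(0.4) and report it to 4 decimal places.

Euler: w_{n+1} = w_n + h·f(x_n, w_n).
x=0.000000, w=1.890000: f=-1.262100 → w ← 1.890000 + 0.08·(-1.262100) = 1.789032
x=0.080000, w=1.789032: f=-0.890635 → w ← 1.789032 + 0.08·(-0.890635) = 1.717781
x=0.160000, w=1.717781: f=-0.640772 → w ← 1.717781 + 0.08·(-0.640772) = 1.666519
x=0.240000, w=1.666519: f=-0.467287 → w ← 1.666519 + 0.08·(-0.467287) = 1.629136
x=0.320000, w=1.629136: f=-0.344086 → w ← 1.629136 + 0.08·(-0.344086) = 1.601610
w(0.4) ≈ 1.6016

1.6016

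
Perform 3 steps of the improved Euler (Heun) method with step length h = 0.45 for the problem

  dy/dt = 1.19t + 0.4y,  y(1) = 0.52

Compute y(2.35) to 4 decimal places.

Heun: k1 = f(t_n, y_n); k2 = f(t_n + h, y_n + h·k1); y_{n+1} = y_n + (h/2)·(k1 + k2).
t=1.000000, y=0.520000:
  k1 = f(1.000000, 0.520000) = 1.398000
  k2 = f(1.450000, 1.149100) = 2.185140
  y ← 0.520000 + (0.45/2)·(1.398000 + 2.185140) = 1.326206
t=1.450000, y=1.326206:
  k1 = f(1.450000, 1.326206) = 2.255983
  k2 = f(1.900000, 2.341399) = 3.197559
  y ← 1.326206 + (0.45/2)·(2.255983 + 3.197559) = 2.553253
t=1.900000, y=2.553253:
  k1 = f(1.900000, 2.553253) = 3.282301
  k2 = f(2.350000, 4.030289) = 4.408616
  y ← 2.553253 + (0.45/2)·(3.282301 + 4.408616) = 4.283710
y(2.35) ≈ 4.2837

4.2837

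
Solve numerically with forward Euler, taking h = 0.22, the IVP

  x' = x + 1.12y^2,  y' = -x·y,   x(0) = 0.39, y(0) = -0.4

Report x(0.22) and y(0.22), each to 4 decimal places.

0.5152, -0.3657

Euler on (x,y): x_{n+1} = x_n + h·x', y_{n+1} = y_n + h·y'.
0.000000: (0.390000, -0.400000); f=(0.569200, 0.156000) → (0.515224, -0.365680)
(x(0.22), y(0.22)) ≈ (0.5152, -0.3657)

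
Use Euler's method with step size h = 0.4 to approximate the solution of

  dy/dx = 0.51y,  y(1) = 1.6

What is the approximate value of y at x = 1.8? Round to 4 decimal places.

2.3194

Euler: y_{n+1} = y_n + h·f(x_n, y_n).
x=1.000000, y=1.600000: f=0.816000 → y ← 1.600000 + 0.4·0.816000 = 1.926400
x=1.400000, y=1.926400: f=0.982464 → y ← 1.926400 + 0.4·0.982464 = 2.319386
y(1.8) ≈ 2.3194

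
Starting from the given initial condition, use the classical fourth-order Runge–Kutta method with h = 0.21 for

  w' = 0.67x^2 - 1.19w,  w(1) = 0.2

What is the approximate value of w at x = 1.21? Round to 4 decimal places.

0.3095

RK4: k1 = f(x_n, w_n); k2 = f(x_n + h/2, w_n + (h/2)·k1); k3 = f(x_n + h/2, w_n + (h/2)·k2); k4 = f(x_n + h, w_n + h·k3); w_{n+1} = w_n + (h/6)·(k1 + 2k2 + 2k3 + k4).
x=1.000000, w=0.200000:
  k1 = f(1.000000, 0.200000) = 0.432000
  k2 = f(1.105000, 0.245360) = 0.526108
  k3 = f(1.105000, 0.255241) = 0.514350
  k4 = f(1.210000, 0.308013) = 0.614411
  w ← 0.200000 + (0.21/6)·(k1 + 2k2 + 2k3 + k4) = 0.309456
w(1.21) ≈ 0.3095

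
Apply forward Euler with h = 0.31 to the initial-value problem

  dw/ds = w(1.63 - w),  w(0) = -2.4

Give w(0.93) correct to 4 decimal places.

Euler: w_{n+1} = w_n + h·f(s_n, w_n).
s=0.000000, w=-2.400000: f=-9.672000 → w ← -2.400000 + 0.31·(-9.672000) = -5.398320
s=0.310000, w=-5.398320: f=-37.941120 → w ← -5.398320 + 0.31·(-37.941120) = -17.160067
s=0.620000, w=-17.160067: f=-322.438821 → w ← -17.160067 + 0.31·(-322.438821) = -117.116102
w(0.93) ≈ -117.1161

-117.1161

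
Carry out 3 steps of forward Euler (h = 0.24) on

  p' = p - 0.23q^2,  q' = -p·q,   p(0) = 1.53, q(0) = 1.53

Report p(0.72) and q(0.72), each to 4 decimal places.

2.6371, 0.2710

Euler on (p,q): p_{n+1} = p_n + h·p', q_{n+1} = q_n + h·q'.
0.000000: (1.530000, 1.530000); f=(0.991593, -2.340900) → (1.767982, 0.968184)
0.240000: (1.767982, 0.968184); f=(1.552385, -1.711732) → (2.140555, 0.557368)
0.480000: (2.140555, 0.557368); f=(2.069103, -1.193077) → (2.637139, 0.271030)
(p(0.72), q(0.72)) ≈ (2.6371, 0.2710)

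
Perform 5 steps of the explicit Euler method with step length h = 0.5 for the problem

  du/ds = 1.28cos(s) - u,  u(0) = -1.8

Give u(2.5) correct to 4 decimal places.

-0.1033

Euler: u_{n+1} = u_n + h·f(s_n, u_n).
s=0.000000, u=-1.800000: f=3.080000 → u ← -1.800000 + 0.5·3.080000 = -0.260000
s=0.500000, u=-0.260000: f=1.383306 → u ← -0.260000 + 0.5·1.383306 = 0.431653
s=1.000000, u=0.431653: f=0.259934 → u ← 0.431653 + 0.5·0.259934 = 0.561620
s=1.500000, u=0.561620: f=-0.471076 → u ← 0.561620 + 0.5·(-0.471076) = 0.326082
s=2.000000, u=0.326082: f=-0.858750 → u ← 0.326082 + 0.5·(-0.858750) = -0.103293
u(2.5) ≈ -0.1033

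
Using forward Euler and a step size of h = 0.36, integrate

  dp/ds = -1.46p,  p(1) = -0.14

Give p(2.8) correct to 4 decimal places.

Euler: p_{n+1} = p_n + h·f(s_n, p_n).
s=1.000000, p=-0.140000: f=0.204400 → p ← -0.140000 + 0.36·0.204400 = -0.066416
s=1.360000, p=-0.066416: f=0.096967 → p ← -0.066416 + 0.36·0.096967 = -0.031508
s=1.720000, p=-0.031508: f=0.046001 → p ← -0.031508 + 0.36·0.046001 = -0.014947
s=2.080000, p=-0.014947: f=0.021823 → p ← -0.014947 + 0.36·0.021823 = -0.007091
s=2.440000, p=-0.007091: f=0.010353 → p ← -0.007091 + 0.36·0.010353 = -0.003364
p(2.8) ≈ -0.0034

-0.0034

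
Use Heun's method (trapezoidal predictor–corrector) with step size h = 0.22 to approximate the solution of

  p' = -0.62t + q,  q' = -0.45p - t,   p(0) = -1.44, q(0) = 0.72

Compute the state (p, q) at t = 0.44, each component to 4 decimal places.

Heun on (p,q): k1 = f(t_n, state_n); k2 = f(t_n + h, state_n + h·k1); state_{n+1} = state_n + (h/2)·(k1 + k2).
0.000000: (-1.440000, 0.720000)
  k1 = (0.720000, 0.648000)
  predictor → (-1.281600, 0.862560)
  k2 = (0.726160, 0.356720)
  → (-1.280922, 0.830519)
0.220000: (-1.280922, 0.830519)
  k1 = (0.694119, 0.356415)
  predictor → (-1.128216, 0.908931)
  k2 = (0.636131, 0.067697)
  → (-1.134595, 0.877172)
(p(0.44), q(0.44)) ≈ (-1.1346, 0.8772)

-1.1346, 0.8772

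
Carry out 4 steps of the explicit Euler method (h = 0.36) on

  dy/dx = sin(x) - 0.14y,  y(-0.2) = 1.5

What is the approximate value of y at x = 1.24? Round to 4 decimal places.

Euler: y_{n+1} = y_n + h·f(x_n, y_n).
x=-0.200000, y=1.500000: f=-0.408669 → y ← 1.500000 + 0.36·(-0.408669) = 1.352879
x=0.160000, y=1.352879: f=-0.030085 → y ← 1.352879 + 0.36·(-0.030085) = 1.342048
x=0.520000, y=1.342048: f=0.308993 → y ← 1.342048 + 0.36·0.308993 = 1.453286
x=0.880000, y=1.453286: f=0.567279 → y ← 1.453286 + 0.36·0.567279 = 1.657506
y(1.24) ≈ 1.6575

1.6575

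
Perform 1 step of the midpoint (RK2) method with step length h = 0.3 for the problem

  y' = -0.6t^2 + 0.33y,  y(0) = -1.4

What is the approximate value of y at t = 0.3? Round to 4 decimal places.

-1.5495

Midpoint: k1 = f(t_n, y_n); k2 = f(t_n + h/2, y_n + (h/2)·k1); y_{n+1} = y_n + h·k2.
t=0.000000, y=-1.400000:
  k1 = f(0.000000, -1.400000) = -0.462000
  k2 = f(0.150000, -1.469300) = -0.498369
  y ← -1.400000 + 0.3·(-0.498369) = -1.549511
y(0.3) ≈ -1.5495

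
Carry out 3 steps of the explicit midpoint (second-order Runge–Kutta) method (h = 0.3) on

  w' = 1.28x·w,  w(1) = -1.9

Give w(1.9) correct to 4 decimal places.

-9.2381

Midpoint: k1 = f(x_n, w_n); k2 = f(x_n + h/2, w_n + (h/2)·k1); w_{n+1} = w_n + h·k2.
x=1.000000, w=-1.900000:
  k1 = f(1.000000, -1.900000) = -2.432000
  k2 = f(1.150000, -2.264800) = -3.333786
  w ← -1.900000 + 0.3·(-3.333786) = -2.900136
x=1.300000, w=-2.900136:
  k1 = f(1.300000, -2.900136) = -4.825826
  k2 = f(1.450000, -3.624010) = -6.726162
  w ← -2.900136 + 0.3·(-6.726162) = -4.917984
x=1.600000, w=-4.917984:
  k1 = f(1.600000, -4.917984) = -10.072032
  k2 = f(1.750000, -6.428789) = -14.400487
  w ← -4.917984 + 0.3·(-14.400487) = -9.238130
w(1.9) ≈ -9.2381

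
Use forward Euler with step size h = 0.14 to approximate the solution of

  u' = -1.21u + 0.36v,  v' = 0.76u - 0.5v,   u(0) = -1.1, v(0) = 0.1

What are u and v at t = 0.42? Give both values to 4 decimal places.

-0.6339, -0.1911

Euler on (u,v): u_{n+1} = u_n + h·u', v_{n+1} = v_n + h·v'.
0.000000: (-1.100000, 0.100000); f=(1.367000, -0.886000) → (-0.908620, -0.024040)
0.140000: (-0.908620, -0.024040); f=(1.090776, -0.678531) → (-0.755911, -0.119034)
0.280000: (-0.755911, -0.119034); f=(0.871800, -0.514975) → (-0.633859, -0.191131)
(u(0.42), v(0.42)) ≈ (-0.6339, -0.1911)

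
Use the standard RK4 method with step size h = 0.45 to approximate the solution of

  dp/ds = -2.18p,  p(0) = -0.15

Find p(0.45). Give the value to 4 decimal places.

RK4: k1 = f(s_n, p_n); k2 = f(s_n + h/2, p_n + (h/2)·k1); k3 = f(s_n + h/2, p_n + (h/2)·k2); k4 = f(s_n + h, p_n + h·k3); p_{n+1} = p_n + (h/6)·(k1 + 2k2 + 2k3 + k4).
s=0.000000, p=-0.150000:
  k1 = f(0.000000, -0.150000) = 0.327000
  k2 = f(0.225000, -0.076425) = 0.166606
  k3 = f(0.225000, -0.112514) = 0.245280
  k4 = f(0.450000, -0.039624) = 0.086381
  p ← -0.150000 + (0.45/6)·(k1 + 2k2 + 2k3 + k4) = -0.057214
p(0.45) ≈ -0.0572

-0.0572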